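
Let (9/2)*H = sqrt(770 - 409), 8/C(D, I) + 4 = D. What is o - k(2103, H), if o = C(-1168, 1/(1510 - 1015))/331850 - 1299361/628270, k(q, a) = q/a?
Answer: -29025327520042623/58033581050825 ≈ -500.15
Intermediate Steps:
C(D, I) = 8/(-4 + D)
H = 38/9 (H = 2*sqrt(770 - 409)/9 = 2*sqrt(361)/9 = (2/9)*19 = 38/9 ≈ 4.2222)
o = -12633953497659/6108798005350 (o = (8/(-4 - 1168))/331850 - 1299361/628270 = (8/(-1172))*(1/331850) - 1299361*1/628270 = (8*(-1/1172))*(1/331850) - 1299361/628270 = -2/293*1/331850 - 1299361/628270 = -1/48616025 - 1299361/628270 = -12633953497659/6108798005350 ≈ -2.0682)
o - k(2103, H) = -12633953497659/6108798005350 - 2103/38/9 = -12633953497659/6108798005350 - 2103*9/38 = -12633953497659/6108798005350 - 1*18927/38 = -12633953497659/6108798005350 - 18927/38 = -29025327520042623/58033581050825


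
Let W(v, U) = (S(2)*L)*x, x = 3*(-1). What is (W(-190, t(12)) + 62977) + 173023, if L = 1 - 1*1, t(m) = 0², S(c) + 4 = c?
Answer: 236000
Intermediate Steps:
S(c) = -4 + c
x = -3
t(m) = 0
L = 0 (L = 1 - 1 = 0)
W(v, U) = 0 (W(v, U) = ((-4 + 2)*0)*(-3) = -2*0*(-3) = 0*(-3) = 0)
(W(-190, t(12)) + 62977) + 173023 = (0 + 62977) + 173023 = 62977 + 173023 = 236000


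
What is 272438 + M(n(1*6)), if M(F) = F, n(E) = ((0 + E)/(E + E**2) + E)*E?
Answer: 1907324/7 ≈ 2.7248e+5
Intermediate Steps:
n(E) = E*(E + E/(E + E**2)) (n(E) = (E/(E + E**2) + E)*E = (E + E/(E + E**2))*E = E*(E + E/(E + E**2)))
272438 + M(n(1*6)) = 272438 + (1*6)*(1 + 1*6 + (1*6)**2)/(1 + 1*6) = 272438 + 6*(1 + 6 + 6**2)/(1 + 6) = 272438 + 6*(1 + 6 + 36)/7 = 272438 + 6*(1/7)*43 = 272438 + 258/7 = 1907324/7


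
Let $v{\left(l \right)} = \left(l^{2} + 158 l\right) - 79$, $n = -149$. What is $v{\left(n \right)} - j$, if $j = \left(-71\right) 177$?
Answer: $11147$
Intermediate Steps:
$j = -12567$
$v{\left(l \right)} = -79 + l^{2} + 158 l$
$v{\left(n \right)} - j = \left(-79 + \left(-149\right)^{2} + 158 \left(-149\right)\right) - -12567 = \left(-79 + 22201 - 23542\right) + 12567 = -1420 + 12567 = 11147$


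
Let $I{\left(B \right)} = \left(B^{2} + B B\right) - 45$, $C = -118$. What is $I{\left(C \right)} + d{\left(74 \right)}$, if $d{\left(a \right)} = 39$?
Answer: $27842$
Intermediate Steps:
$I{\left(B \right)} = -45 + 2 B^{2}$ ($I{\left(B \right)} = \left(B^{2} + B^{2}\right) - 45 = 2 B^{2} - 45 = -45 + 2 B^{2}$)
$I{\left(C \right)} + d{\left(74 \right)} = \left(-45 + 2 \left(-118\right)^{2}\right) + 39 = \left(-45 + 2 \cdot 13924\right) + 39 = \left(-45 + 27848\right) + 39 = 27803 + 39 = 27842$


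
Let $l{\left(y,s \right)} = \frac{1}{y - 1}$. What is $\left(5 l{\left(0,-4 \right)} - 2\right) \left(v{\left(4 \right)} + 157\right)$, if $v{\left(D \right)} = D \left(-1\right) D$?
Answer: $-987$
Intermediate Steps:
$l{\left(y,s \right)} = \frac{1}{-1 + y}$
$v{\left(D \right)} = - D^{2}$ ($v{\left(D \right)} = - D D = - D^{2}$)
$\left(5 l{\left(0,-4 \right)} - 2\right) \left(v{\left(4 \right)} + 157\right) = \left(\frac{5}{-1 + 0} - 2\right) \left(- 4^{2} + 157\right) = \left(\frac{5}{-1} - 2\right) \left(\left(-1\right) 16 + 157\right) = \left(5 \left(-1\right) - 2\right) \left(-16 + 157\right) = \left(-5 - 2\right) 141 = \left(-7\right) 141 = -987$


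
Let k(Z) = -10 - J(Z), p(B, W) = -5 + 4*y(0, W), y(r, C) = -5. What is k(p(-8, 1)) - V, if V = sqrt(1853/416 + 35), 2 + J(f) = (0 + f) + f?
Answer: 42 - sqrt(426738)/104 ≈ 35.719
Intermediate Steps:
J(f) = -2 + 2*f (J(f) = -2 + ((0 + f) + f) = -2 + (f + f) = -2 + 2*f)
p(B, W) = -25 (p(B, W) = -5 + 4*(-5) = -5 - 20 = -25)
k(Z) = -8 - 2*Z (k(Z) = -10 - (-2 + 2*Z) = -10 + (2 - 2*Z) = -8 - 2*Z)
V = sqrt(426738)/104 (V = sqrt(1853*(1/416) + 35) = sqrt(1853/416 + 35) = sqrt(16413/416) = sqrt(426738)/104 ≈ 6.2813)
k(p(-8, 1)) - V = (-8 - 2*(-25)) - sqrt(426738)/104 = (-8 + 50) - sqrt(426738)/104 = 42 - sqrt(426738)/104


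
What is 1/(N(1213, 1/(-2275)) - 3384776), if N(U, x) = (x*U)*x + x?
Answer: -5175625/17518331286062 ≈ -2.9544e-7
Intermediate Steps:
N(U, x) = x + U*x² (N(U, x) = (U*x)*x + x = U*x² + x = x + U*x²)
1/(N(1213, 1/(-2275)) - 3384776) = 1/((1 + 1213/(-2275))/(-2275) - 3384776) = 1/(-(1 + 1213*(-1/2275))/2275 - 3384776) = 1/(-(1 - 1213/2275)/2275 - 3384776) = 1/(-1/2275*1062/2275 - 3384776) = 1/(-1062/5175625 - 3384776) = 1/(-17518331286062/5175625) = -5175625/17518331286062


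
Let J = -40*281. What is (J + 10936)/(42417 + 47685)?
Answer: -152/45051 ≈ -0.0033740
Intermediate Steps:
J = -11240
(J + 10936)/(42417 + 47685) = (-11240 + 10936)/(42417 + 47685) = -304/90102 = -304*1/90102 = -152/45051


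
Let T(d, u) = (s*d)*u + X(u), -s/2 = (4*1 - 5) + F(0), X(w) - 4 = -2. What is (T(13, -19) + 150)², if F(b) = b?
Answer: 116964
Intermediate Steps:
X(w) = 2 (X(w) = 4 - 2 = 2)
s = 2 (s = -2*((4*1 - 5) + 0) = -2*((4 - 5) + 0) = -2*(-1 + 0) = -2*(-1) = 2)
T(d, u) = 2 + 2*d*u (T(d, u) = (2*d)*u + 2 = 2*d*u + 2 = 2 + 2*d*u)
(T(13, -19) + 150)² = ((2 + 2*13*(-19)) + 150)² = ((2 - 494) + 150)² = (-492 + 150)² = (-342)² = 116964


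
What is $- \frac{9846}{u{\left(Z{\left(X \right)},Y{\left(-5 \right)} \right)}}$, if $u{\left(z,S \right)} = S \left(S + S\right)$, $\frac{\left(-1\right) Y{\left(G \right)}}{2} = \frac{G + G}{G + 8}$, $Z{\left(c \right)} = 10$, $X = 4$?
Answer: $- \frac{44307}{400} \approx -110.77$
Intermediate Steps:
$Y{\left(G \right)} = - \frac{4 G}{8 + G}$ ($Y{\left(G \right)} = - 2 \frac{G + G}{G + 8} = - 2 \frac{2 G}{8 + G} = - \frac{4 G}{8 + G}$)
$u{\left(z,S \right)} = 2 S^{2}$ ($u{\left(z,S \right)} = S 2 S = 2 S^{2}$)
$- \frac{9846}{u{\left(Z{\left(X \right)},Y{\left(-5 \right)} \right)}} = - \frac{9846}{2 \left(\left(-4\right) \left(-5\right) \frac{1}{8 - 5}\right)^{2}} = - \frac{9846}{2 \left(\left(-4\right) \left(-5\right) \frac{1}{3}\right)^{2}} = - \frac{9846}{2 \left(\frac{20}{3}\right)^{2}} = - \frac{9846}{2 \cdot \frac{400}{9}} = - \frac{9846}{\frac{800}{9}} = \left(-9846\right) \frac{9}{800} = - \frac{44307}{400}$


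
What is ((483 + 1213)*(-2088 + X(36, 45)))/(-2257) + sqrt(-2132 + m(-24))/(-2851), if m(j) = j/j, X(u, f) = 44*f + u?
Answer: 122112/2257 - I*sqrt(2131)/2851 ≈ 54.104 - 0.016192*I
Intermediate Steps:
X(u, f) = u + 44*f
m(j) = 1
((483 + 1213)*(-2088 + X(36, 45)))/(-2257) + sqrt(-2132 + m(-24))/(-2851) = ((483 + 1213)*(-2088 + (36 + 44*45)))/(-2257) + sqrt(-2132 + 1)/(-2851) = (1696*(-2088 + (36 + 1980)))*(-1/2257) + sqrt(-2131)*(-1/2851) = (1696*(-2088 + 2016))*(-1/2257) + (I*sqrt(2131))*(-1/2851) = (1696*(-72))*(-1/2257) - I*sqrt(2131)/2851 = -122112*(-1/2257) - I*sqrt(2131)/2851 = 122112/2257 - I*sqrt(2131)/2851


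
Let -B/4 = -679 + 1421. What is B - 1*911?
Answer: -3879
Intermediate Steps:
B = -2968 (B = -4*(-679 + 1421) = -4*742 = -2968)
B - 1*911 = -2968 - 1*911 = -2968 - 911 = -3879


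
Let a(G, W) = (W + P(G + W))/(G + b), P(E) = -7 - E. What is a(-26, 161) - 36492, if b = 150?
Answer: -4524989/124 ≈ -36492.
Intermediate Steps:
a(G, W) = (-7 - G)/(150 + G) (a(G, W) = (W + (-7 - (G + W)))/(G + 150) = (W + (-7 + (-G - W)))/(150 + G) = (W + (-7 - G - W))/(150 + G) = (-7 - G)/(150 + G))
a(-26, 161) - 36492 = (-7 - 1*(-26))/(150 - 26) - 36492 = (-7 + 26)/124 - 36492 = (1/124)*19 - 36492 = 19/124 - 36492 = -4524989/124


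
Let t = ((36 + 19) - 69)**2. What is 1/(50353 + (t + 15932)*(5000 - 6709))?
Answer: -1/27512399 ≈ -3.6347e-8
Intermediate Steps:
t = 196 (t = (55 - 69)**2 = (-14)**2 = 196)
1/(50353 + (t + 15932)*(5000 - 6709)) = 1/(50353 + (196 + 15932)*(5000 - 6709)) = 1/(50353 + 16128*(-1709)) = 1/(50353 - 27562752) = 1/(-27512399) = -1/27512399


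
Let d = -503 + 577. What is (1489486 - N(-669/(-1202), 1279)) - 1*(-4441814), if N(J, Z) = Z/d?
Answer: 438914921/74 ≈ 5.9313e+6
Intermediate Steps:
d = 74
N(J, Z) = Z/74
(1489486 - N(-669/(-1202), 1279)) - 1*(-4441814) = (1489486 - 1279/74) - 1*(-4441814) = (1489486 - 1*1279/74) + 4441814 = (1489486 - 1279/74) + 4441814 = 110220685/74 + 4441814 = 438914921/74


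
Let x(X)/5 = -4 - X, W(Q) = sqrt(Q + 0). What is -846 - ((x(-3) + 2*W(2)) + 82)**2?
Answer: -6783 - 308*sqrt(2) ≈ -7218.6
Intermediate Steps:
W(Q) = sqrt(Q)
x(X) = -20 - 5*X (x(X) = 5*(-4 - X) = -20 - 5*X)
-846 - ((x(-3) + 2*W(2)) + 82)**2 = -846 - (((-20 - 5*(-3)) + 2*sqrt(2)) + 82)**2 = -846 - (((-20 + 15) + 2*sqrt(2)) + 82)**2 = -846 - ((-5 + 2*sqrt(2)) + 82)**2 = -846 - (77 + 2*sqrt(2))**2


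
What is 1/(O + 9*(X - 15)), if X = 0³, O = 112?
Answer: -1/23 ≈ -0.043478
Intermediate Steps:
X = 0
1/(O + 9*(X - 15)) = 1/(112 + 9*(0 - 15)) = 1/(112 + 9*(-15)) = 1/(112 - 135) = 1/(-23) = -1/23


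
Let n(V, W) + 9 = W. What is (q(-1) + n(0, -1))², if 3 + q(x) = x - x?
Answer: 169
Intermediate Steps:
n(V, W) = -9 + W
q(x) = -3 (q(x) = -3 + (x - x) = -3 + 0 = -3)
(q(-1) + n(0, -1))² = (-3 + (-9 - 1))² = (-3 - 10)² = (-13)² = 169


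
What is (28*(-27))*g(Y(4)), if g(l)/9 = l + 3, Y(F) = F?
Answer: -47628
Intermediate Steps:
g(l) = 27 + 9*l (g(l) = 9*(l + 3) = 9*(3 + l) = 27 + 9*l)
(28*(-27))*g(Y(4)) = (28*(-27))*(27 + 9*4) = -756*(27 + 36) = -756*63 = -47628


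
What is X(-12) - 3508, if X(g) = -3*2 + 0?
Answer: -3514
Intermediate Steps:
X(g) = -6 (X(g) = -6 + 0 = -6)
X(-12) - 3508 = -6 - 3508 = -3514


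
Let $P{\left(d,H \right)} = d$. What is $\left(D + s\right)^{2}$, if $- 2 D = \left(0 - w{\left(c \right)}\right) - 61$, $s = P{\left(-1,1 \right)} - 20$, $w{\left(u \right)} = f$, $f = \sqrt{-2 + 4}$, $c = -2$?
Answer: $\frac{\left(19 + \sqrt{2}\right)^{2}}{4} \approx 104.19$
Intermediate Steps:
$f = \sqrt{2} \approx 1.4142$
$w{\left(u \right)} = \sqrt{2}$
$s = -21$ ($s = -1 - 20 = -21$)
$D = \frac{61}{2} + \frac{\sqrt{2}}{2}$ ($D = - \frac{\left(0 - \sqrt{2}\right) - 61}{2} = - \frac{- \sqrt{2} - 61}{2} = - \frac{-61 - \sqrt{2}}{2} = \frac{61}{2} + \frac{\sqrt{2}}{2} \approx 31.207$)
$\left(D + s\right)^{2} = \left(\left(\frac{61}{2} + \frac{\sqrt{2}}{2}\right) - 21\right)^{2} = \left(\frac{19}{2} + \frac{\sqrt{2}}{2}\right)^{2}$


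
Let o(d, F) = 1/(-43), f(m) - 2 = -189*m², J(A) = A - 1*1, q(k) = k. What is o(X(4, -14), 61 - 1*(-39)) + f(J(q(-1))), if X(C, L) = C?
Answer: -32423/43 ≈ -754.02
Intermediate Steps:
J(A) = -1 + A (J(A) = A - 1 = -1 + A)
f(m) = 2 - 189*m²
o(d, F) = -1/43
o(X(4, -14), 61 - 1*(-39)) + f(J(q(-1))) = -1/43 + (2 - 189*(-1 - 1)²) = -1/43 + (2 - 189*(-2)²) = -1/43 + (2 - 189*4) = -1/43 + (2 - 756) = -1/43 - 754 = -32423/43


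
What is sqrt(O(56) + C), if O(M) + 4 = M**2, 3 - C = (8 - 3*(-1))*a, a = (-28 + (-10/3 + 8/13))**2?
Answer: I*sqrt(11018909)/39 ≈ 85.115*I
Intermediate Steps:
a = 1435204/1521 (a = (-28 + (-10*1/3 + 8*(1/13)))**2 = (-28 + (-10/3 + 8/13))**2 = (-28 - 106/39)**2 = (-1198/39)**2 = 1435204/1521 ≈ 943.59)
C = -15782681/1521 (C = 3 - (8 - 3*(-1))*1435204/1521 = 3 - (8 - 1*(-3))*1435204/1521 = 3 - (8 + 3)*1435204/1521 = 3 - 11*1435204/1521 = 3 - 1*15787244/1521 = 3 - 15787244/1521 = -15782681/1521 ≈ -10377.)
O(M) = -4 + M**2
sqrt(O(56) + C) = sqrt((-4 + 56**2) - 15782681/1521) = sqrt((-4 + 3136) - 15782681/1521) = sqrt(3132 - 15782681/1521) = sqrt(-11018909/1521) = I*sqrt(11018909)/39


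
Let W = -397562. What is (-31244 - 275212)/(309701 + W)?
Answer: 102152/29287 ≈ 3.4880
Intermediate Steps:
(-31244 - 275212)/(309701 + W) = (-31244 - 275212)/(309701 - 397562) = -306456/(-87861) = -306456*(-1/87861) = 102152/29287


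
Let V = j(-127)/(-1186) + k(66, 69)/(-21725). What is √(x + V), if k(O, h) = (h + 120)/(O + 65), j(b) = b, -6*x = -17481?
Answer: √331942235050911264846/337532635 ≈ 53.978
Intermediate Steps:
x = 5827/2 (x = -⅙*(-17481) = 5827/2 ≈ 2913.5)
k(O, h) = (120 + h)/(65 + O)
V = 361214671/3375326350 (V = -127/(-1186) + ((120 + 69)/(65 + 66))/(-21725) = -127*(-1/1186) + (189/131)*(-1/21725) = 127/1186 + ((1/131)*189)*(-1/21725) = 127/1186 + (189/131)*(-1/21725) = 127/1186 - 189/2845975 = 361214671/3375326350 ≈ 0.10702)
√(x + V) = √(5827/2 + 361214671/3375326350) = √(4917187267698/1687663175) = √331942235050911264846/337532635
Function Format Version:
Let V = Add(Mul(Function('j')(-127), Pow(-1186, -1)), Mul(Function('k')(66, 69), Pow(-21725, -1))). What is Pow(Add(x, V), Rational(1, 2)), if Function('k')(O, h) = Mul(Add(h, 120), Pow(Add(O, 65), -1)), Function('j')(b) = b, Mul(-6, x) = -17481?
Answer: Mul(Rational(1, 337532635), Pow(331942235050911264846, Rational(1, 2))) ≈ 53.978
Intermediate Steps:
x = Rational(5827, 2) (x = Mul(Rational(-1, 6), -17481) = Rational(5827, 2) ≈ 2913.5)
Function('k')(O, h) = Mul(Pow(Add(65, O), -1), Add(120, h)) (Function('k')(O, h) = Mul(Add(120, h), Pow(Add(65, O), -1)) = Mul(Pow(Add(65, O), -1), Add(120, h)))
V = Rational(361214671, 3375326350) (V = Add(Mul(-127, Pow(-1186, -1)), Mul(Mul(Pow(Add(65, 66), -1), Add(120, 69)), Pow(-21725, -1))) = Add(Mul(-127, Rational(-1, 1186)), Mul(Mul(Pow(131, -1), 189), Rational(-1, 21725))) = Add(Rational(127, 1186), Mul(Mul(Rational(1, 131), 189), Rational(-1, 21725))) = Add(Rational(127, 1186), Mul(Rational(189, 131), Rational(-1, 21725))) = Add(Rational(127, 1186), Rational(-189, 2845975)) = Rational(361214671, 3375326350) ≈ 0.10702)
Pow(Add(x, V), Rational(1, 2)) = Pow(Add(Rational(5827, 2), Rational(361214671, 3375326350)), Rational(1, 2)) = Pow(Rational(4917187267698, 1687663175), Rational(1, 2)) = Mul(Rational(1, 337532635), Pow(331942235050911264846, Rational(1, 2)))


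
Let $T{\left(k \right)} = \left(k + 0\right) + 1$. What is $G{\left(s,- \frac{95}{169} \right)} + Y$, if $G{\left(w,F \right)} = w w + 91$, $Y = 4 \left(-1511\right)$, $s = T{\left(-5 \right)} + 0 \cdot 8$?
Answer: $-5937$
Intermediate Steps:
$T{\left(k \right)} = 1 + k$ ($T{\left(k \right)} = k + 1 = 1 + k$)
$s = -4$ ($s = \left(1 - 5\right) + 0 \cdot 8 = -4 + 0 = -4$)
$Y = -6044$
$G{\left(w,F \right)} = 91 + w^{2}$ ($G{\left(w,F \right)} = w^{2} + 91 = 91 + w^{2}$)
$G{\left(s,- \frac{95}{169} \right)} + Y = \left(91 + \left(-4\right)^{2}\right) - 6044 = \left(91 + 16\right) - 6044 = 107 - 6044 = -5937$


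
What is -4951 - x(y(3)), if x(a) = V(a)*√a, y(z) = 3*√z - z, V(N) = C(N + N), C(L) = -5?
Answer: -4951 + 5*√(-3 + 3*√3) ≈ -4943.6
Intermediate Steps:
V(N) = -5
y(z) = -z + 3*√z
x(a) = -5*√a
-4951 - x(y(3)) = -4951 - (-5)*√(-1*3 + 3*√3) = -4951 - (-5)*√(-3 + 3*√3) = -4951 + 5*√(-3 + 3*√3)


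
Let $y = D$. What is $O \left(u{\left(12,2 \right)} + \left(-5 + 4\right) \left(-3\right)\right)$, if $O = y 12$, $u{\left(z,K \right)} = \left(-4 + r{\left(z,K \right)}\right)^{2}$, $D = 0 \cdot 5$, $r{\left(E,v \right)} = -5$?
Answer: $0$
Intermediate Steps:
$D = 0$
$y = 0$
$u{\left(z,K \right)} = 81$ ($u{\left(z,K \right)} = \left(-4 - 5\right)^{2} = \left(-9\right)^{2} = 81$)
$O = 0$ ($O = 0 \cdot 12 = 0$)
$O \left(u{\left(12,2 \right)} + \left(-5 + 4\right) \left(-3\right)\right) = 0 \left(81 + \left(-5 + 4\right) \left(-3\right)\right) = 0 \left(81 - -3\right) = 0 \left(81 + 3\right) = 0 \cdot 84 = 0$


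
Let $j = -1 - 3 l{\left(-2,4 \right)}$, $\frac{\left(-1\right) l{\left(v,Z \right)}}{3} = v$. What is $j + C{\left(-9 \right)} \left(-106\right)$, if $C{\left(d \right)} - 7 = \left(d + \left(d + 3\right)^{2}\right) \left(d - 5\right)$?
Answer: $39307$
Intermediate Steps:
$l{\left(v,Z \right)} = - 3 v$
$C{\left(d \right)} = 7 + \left(-5 + d\right) \left(d + \left(3 + d\right)^{2}\right)$ ($C{\left(d \right)} = 7 + \left(d + \left(d + 3\right)^{2}\right) \left(d - 5\right) = 7 + \left(d + \left(3 + d\right)^{2}\right) \left(-5 + d\right) = 7 + \left(-5 + d\right) \left(d + \left(3 + d\right)^{2}\right)$)
$j = -19$ ($j = -1 - 3 \left(\left(-3\right) \left(-2\right)\right) = -1 - 18 = -19$)
$j + C{\left(-9 \right)} \left(-106\right) = -19 + \left(-38 + \left(-9\right)^{3} - -234 + 2 \left(-9\right)^{2}\right) \left(-106\right) = -19 + \left(-38 - 729 + 234 + 2 \cdot 81\right) \left(-106\right) = -19 + \left(-38 - 729 + 234 + 162\right) \left(-106\right) = -19 - -39326 = -19 + 39326 = 39307$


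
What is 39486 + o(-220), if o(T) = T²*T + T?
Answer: -10608734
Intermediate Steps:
o(T) = T + T³ (o(T) = T³ + T = T + T³)
39486 + o(-220) = 39486 + (-220 + (-220)³) = 39486 + (-220 - 10648000) = 39486 - 10648220 = -10608734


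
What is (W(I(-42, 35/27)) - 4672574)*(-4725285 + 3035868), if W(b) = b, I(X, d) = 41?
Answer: 7893856683261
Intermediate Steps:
(W(I(-42, 35/27)) - 4672574)*(-4725285 + 3035868) = (41 - 4672574)*(-4725285 + 3035868) = -4672533*(-1689417) = 7893856683261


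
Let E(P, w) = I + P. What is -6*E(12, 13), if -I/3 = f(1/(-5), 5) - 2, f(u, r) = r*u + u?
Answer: -648/5 ≈ -129.60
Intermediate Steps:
f(u, r) = u + r*u
I = 48/5 (I = -3*((1 + 5)/(-5) - 2) = -3*(-⅕*6 - 2) = -3*(-6/5 - 2) = -3*(-16/5) = 48/5 ≈ 9.6000)
E(P, w) = 48/5 + P
-6*E(12, 13) = -6*(48/5 + 12) = -6*108/5 = -648/5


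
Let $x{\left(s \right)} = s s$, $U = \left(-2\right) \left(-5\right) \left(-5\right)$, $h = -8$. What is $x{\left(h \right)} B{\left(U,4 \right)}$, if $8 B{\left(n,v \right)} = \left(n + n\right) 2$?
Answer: $-1600$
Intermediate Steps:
$U = -50$ ($U = 10 \left(-5\right) = -50$)
$B{\left(n,v \right)} = \frac{n}{2}$ ($B{\left(n,v \right)} = \frac{\left(n + n\right) 2}{8} = \frac{2 n 2}{8} = \frac{4 n}{8} = \frac{n}{2}$)
$x{\left(s \right)} = s^{2}$
$x{\left(h \right)} B{\left(U,4 \right)} = \left(-8\right)^{2} \cdot \frac{1}{2} \left(-50\right) = 64 \left(-25\right) = -1600$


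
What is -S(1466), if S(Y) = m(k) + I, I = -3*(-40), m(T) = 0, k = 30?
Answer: -120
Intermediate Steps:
I = 120
S(Y) = 120 (S(Y) = 0 + 120 = 120)
-S(1466) = -1*120 = -120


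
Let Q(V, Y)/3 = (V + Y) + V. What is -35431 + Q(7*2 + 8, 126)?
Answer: -34921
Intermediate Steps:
Q(V, Y) = 3*Y + 6*V (Q(V, Y) = 3*((V + Y) + V) = 3*(Y + 2*V) = 3*Y + 6*V)
-35431 + Q(7*2 + 8, 126) = -35431 + (3*126 + 6*(7*2 + 8)) = -35431 + (378 + 6*(14 + 8)) = -35431 + (378 + 6*22) = -35431 + (378 + 132) = -35431 + 510 = -34921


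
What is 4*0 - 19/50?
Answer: -19/50 ≈ -0.38000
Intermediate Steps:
4*0 - 19/50 = 0 + (1/50)*(-19) = 0 - 19/50 = -19/50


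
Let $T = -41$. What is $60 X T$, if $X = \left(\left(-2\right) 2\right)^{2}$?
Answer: $-39360$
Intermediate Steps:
$X = 16$ ($X = \left(-4\right)^{2} = 16$)
$60 X T = 60 \cdot 16 \left(-41\right) = 960 \left(-41\right) = -39360$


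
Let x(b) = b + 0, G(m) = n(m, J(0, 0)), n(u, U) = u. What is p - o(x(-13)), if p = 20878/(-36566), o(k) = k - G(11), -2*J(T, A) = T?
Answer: 428353/18283 ≈ 23.429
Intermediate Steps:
J(T, A) = -T/2
G(m) = m
x(b) = b
o(k) = -11 + k (o(k) = k - 1*11 = k - 11 = -11 + k)
p = -10439/18283 (p = 20878*(-1/36566) = -10439/18283 ≈ -0.57097)
p - o(x(-13)) = -10439/18283 - (-11 - 13) = -10439/18283 - 1*(-24) = -10439/18283 + 24 = 428353/18283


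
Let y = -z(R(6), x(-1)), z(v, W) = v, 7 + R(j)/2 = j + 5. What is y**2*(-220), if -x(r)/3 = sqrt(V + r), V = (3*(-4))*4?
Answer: -14080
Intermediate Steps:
V = -48 (V = -12*4 = -48)
R(j) = -4 + 2*j (R(j) = -14 + 2*(j + 5) = -14 + 2*(5 + j) = -14 + (10 + 2*j) = -4 + 2*j)
x(r) = -3*sqrt(-48 + r)
y = -8 (y = -(-4 + 2*6) = -(-4 + 12) = -1*8 = -8)
y**2*(-220) = (-8)**2*(-220) = 64*(-220) = -14080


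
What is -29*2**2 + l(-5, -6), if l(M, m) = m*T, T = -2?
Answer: -104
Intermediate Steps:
l(M, m) = -2*m (l(M, m) = m*(-2) = -2*m)
-29*2**2 + l(-5, -6) = -29*2**2 - 2*(-6) = -29*4 + 12 = -116 + 12 = -104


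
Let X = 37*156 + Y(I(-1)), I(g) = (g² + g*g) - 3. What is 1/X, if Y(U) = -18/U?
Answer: 1/5790 ≈ 0.00017271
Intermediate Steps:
I(g) = -3 + 2*g² (I(g) = (g² + g²) - 3 = 2*g² - 3 = -3 + 2*g²)
Y(U) = -18/U
X = 5790 (X = 37*156 - 18/(-3 + 2*(-1)²) = 5772 - 18/(-3 + 2*1) = 5772 - 18/(-3 + 2) = 5772 - 18/(-1) = 5772 - 18*(-1) = 5772 + 18 = 5790)
1/X = 1/5790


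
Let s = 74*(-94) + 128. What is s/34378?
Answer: -3414/17189 ≈ -0.19862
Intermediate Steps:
s = -6828 (s = -6956 + 128 = -6828)
s/34378 = -6828/34378 = -6828*1/34378 = -3414/17189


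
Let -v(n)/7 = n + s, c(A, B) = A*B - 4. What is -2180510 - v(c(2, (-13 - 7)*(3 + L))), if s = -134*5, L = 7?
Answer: -2188028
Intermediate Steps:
s = -670
c(A, B) = -4 + A*B
v(n) = 4690 - 7*n (v(n) = -7*(n - 670) = -7*(-670 + n) = 4690 - 7*n)
-2180510 - v(c(2, (-13 - 7)*(3 + L))) = -2180510 - (4690 - 7*(-4 + 2*((-13 - 7)*(3 + 7)))) = -2180510 - (4690 - 7*(-4 + 2*(-20*10))) = -2180510 - (4690 - 7*(-4 + 2*(-200))) = -2180510 - (4690 - 7*(-4 - 400)) = -2180510 - (4690 - 7*(-404)) = -2180510 - (4690 + 2828) = -2180510 - 1*7518 = -2180510 - 7518 = -2188028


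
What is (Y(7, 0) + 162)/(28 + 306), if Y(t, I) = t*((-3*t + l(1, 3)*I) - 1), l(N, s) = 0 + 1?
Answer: 4/167 ≈ 0.023952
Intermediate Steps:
l(N, s) = 1
Y(t, I) = t*(-1 + I - 3*t) (Y(t, I) = t*((-3*t + 1*I) - 1) = t*((-3*t + I) - 1) = t*((I - 3*t) - 1) = t*(-1 + I - 3*t))
(Y(7, 0) + 162)/(28 + 306) = (7*(-1 + 0 - 3*7) + 162)/(28 + 306) = (7*(-1 + 0 - 21) + 162)/334 = (7*(-22) + 162)*(1/334) = (-154 + 162)*(1/334) = 8*(1/334) = 4/167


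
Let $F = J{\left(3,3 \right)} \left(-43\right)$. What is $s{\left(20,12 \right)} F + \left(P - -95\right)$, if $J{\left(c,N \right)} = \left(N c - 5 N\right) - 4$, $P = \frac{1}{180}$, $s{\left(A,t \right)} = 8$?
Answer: $\frac{636301}{180} \approx 3535.0$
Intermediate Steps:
$P = \frac{1}{180} \approx 0.0055556$
$J{\left(c,N \right)} = -4 - 5 N + N c$ ($J{\left(c,N \right)} = \left(- 5 N + N c\right) - 4 = -4 - 5 N + N c$)
$F = 430$ ($F = \left(-4 - 15 + 3 \cdot 3\right) \left(-43\right) = \left(-4 - 15 + 9\right) \left(-43\right) = \left(-10\right) \left(-43\right) = 430$)
$s{\left(20,12 \right)} F + \left(P - -95\right) = 8 \cdot 430 + \left(\frac{1}{180} - -95\right) = 3440 + \left(\frac{1}{180} + 95\right) = 3440 + \frac{17101}{180} = \frac{636301}{180}$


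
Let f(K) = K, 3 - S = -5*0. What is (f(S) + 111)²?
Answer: 12996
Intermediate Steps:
S = 3 (S = 3 - (-5)*0 = 3 - 1*0 = 3 + 0 = 3)
(f(S) + 111)² = (3 + 111)² = 114² = 12996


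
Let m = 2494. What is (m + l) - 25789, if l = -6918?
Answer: -30213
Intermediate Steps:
(m + l) - 25789 = (2494 - 6918) - 25789 = -4424 - 25789 = -30213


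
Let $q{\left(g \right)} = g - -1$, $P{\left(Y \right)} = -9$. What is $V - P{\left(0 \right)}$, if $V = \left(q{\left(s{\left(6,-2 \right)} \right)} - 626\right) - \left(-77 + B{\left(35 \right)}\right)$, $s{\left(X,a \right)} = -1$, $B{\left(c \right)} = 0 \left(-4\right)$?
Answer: $-540$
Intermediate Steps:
$B{\left(c \right)} = 0$
$q{\left(g \right)} = 1 + g$ ($q{\left(g \right)} = g + 1 = 1 + g$)
$V = -549$ ($V = \left(\left(1 - 1\right) - 626\right) + \left(77 - 0\right) = \left(0 - 626\right) + \left(77 + 0\right) = -626 + 77 = -549$)
$V - P{\left(0 \right)} = -549 - -9 = -549 + 9 = -540$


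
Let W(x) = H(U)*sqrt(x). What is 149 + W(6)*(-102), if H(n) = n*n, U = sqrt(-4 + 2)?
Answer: 149 + 204*sqrt(6) ≈ 648.70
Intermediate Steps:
U = I*sqrt(2) (U = sqrt(-2) = I*sqrt(2) ≈ 1.4142*I)
H(n) = n**2
W(x) = -2*sqrt(x) (W(x) = (I*sqrt(2))**2*sqrt(x) = -2*sqrt(x))
149 + W(6)*(-102) = 149 - 2*sqrt(6)*(-102) = 149 + 204*sqrt(6)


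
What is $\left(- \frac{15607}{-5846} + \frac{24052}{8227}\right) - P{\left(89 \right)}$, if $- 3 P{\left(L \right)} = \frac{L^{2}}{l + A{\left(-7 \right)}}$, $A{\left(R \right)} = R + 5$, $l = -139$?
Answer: $- \frac{267170959319}{20344202766} \approx -13.133$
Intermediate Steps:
$A{\left(R \right)} = 5 + R$
$P{\left(L \right)} = \frac{L^{2}}{423}$ ($P{\left(L \right)} = - \frac{\frac{1}{-139 + \left(5 - 7\right)} L^{2}}{3} = - \frac{\frac{1}{-139 - 2} L^{2}}{3} = - \frac{\frac{1}{-141} L^{2}}{3} = - \frac{\left(- \frac{1}{141}\right) L^{2}}{3} = \frac{L^{2}}{423}$)
$\left(- \frac{15607}{-5846} + \frac{24052}{8227}\right) - P{\left(89 \right)} = \left(- \frac{15607}{-5846} + \frac{24052}{8227}\right) - \frac{89^{2}}{423} = \left(\left(-15607\right) \left(- \frac{1}{5846}\right) + 24052 \cdot \frac{1}{8227}\right) - \frac{1}{423} \cdot 7921 = \left(\frac{15607}{5846} + \frac{24052}{8227}\right) - \frac{7921}{423} = \frac{269006781}{48095042} - \frac{7921}{423} = - \frac{267170959319}{20344202766}$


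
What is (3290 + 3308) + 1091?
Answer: 7689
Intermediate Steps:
(3290 + 3308) + 1091 = 6598 + 1091 = 7689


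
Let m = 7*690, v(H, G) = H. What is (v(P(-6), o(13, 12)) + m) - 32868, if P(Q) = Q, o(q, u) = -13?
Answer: -28044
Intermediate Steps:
m = 4830
(v(P(-6), o(13, 12)) + m) - 32868 = (-6 + 4830) - 32868 = 4824 - 32868 = -28044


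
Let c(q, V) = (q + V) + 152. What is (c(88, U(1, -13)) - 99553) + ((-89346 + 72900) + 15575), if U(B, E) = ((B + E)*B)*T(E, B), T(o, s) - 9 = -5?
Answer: -100232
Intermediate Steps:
T(o, s) = 4 (T(o, s) = 9 - 5 = 4)
U(B, E) = 4*B*(B + E) (U(B, E) = ((B + E)*B)*4 = (B*(B + E))*4 = 4*B*(B + E))
c(q, V) = 152 + V + q (c(q, V) = (V + q) + 152 = 152 + V + q)
(c(88, U(1, -13)) - 99553) + ((-89346 + 72900) + 15575) = ((152 + 4*1*(1 - 13) + 88) - 99553) + ((-89346 + 72900) + 15575) = ((152 + 4*1*(-12) + 88) - 99553) + (-16446 + 15575) = ((152 - 48 + 88) - 99553) - 871 = (192 - 99553) - 871 = -99361 - 871 = -100232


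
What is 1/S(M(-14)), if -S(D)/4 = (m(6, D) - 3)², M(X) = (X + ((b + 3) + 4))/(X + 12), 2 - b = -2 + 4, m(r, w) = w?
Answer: -1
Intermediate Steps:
b = 0 (b = 2 - (-2 + 4) = 2 - 1*2 = 2 - 2 = 0)
M(X) = (7 + X)/(12 + X) (M(X) = (X + ((0 + 3) + 4))/(X + 12) = (X + (3 + 4))/(12 + X) = (X + 7)/(12 + X) = (7 + X)/(12 + X))
S(D) = -4*(-3 + D)² (S(D) = -4*(D - 3)² = -4*(-3 + D)²)
1/S(M(-14)) = 1/(-4*(-3 + (7 - 14)/(12 - 14))²) = 1/(-4*(-3 - 7/(-2))²) = 1/(-4*(-3 - ½*(-7))²) = 1/(-4*(-3 + 7/2)²) = 1/(-4*(½)²) = 1/(-4*¼) = 1/(-1) = -1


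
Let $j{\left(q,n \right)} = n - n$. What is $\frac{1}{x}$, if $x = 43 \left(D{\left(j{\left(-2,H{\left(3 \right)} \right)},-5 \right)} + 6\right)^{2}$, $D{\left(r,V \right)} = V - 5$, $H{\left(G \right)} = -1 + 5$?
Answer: $\frac{1}{688} \approx 0.0014535$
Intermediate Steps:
$H{\left(G \right)} = 4$
$j{\left(q,n \right)} = 0$
$D{\left(r,V \right)} = -5 + V$
$x = 688$ ($x = 43 \left(\left(-5 - 5\right) + 6\right)^{2} = 43 \left(-10 + 6\right)^{2} = 43 \left(-4\right)^{2} = 43 \cdot 16 = 688$)
$\frac{1}{x} = \frac{1}{688}$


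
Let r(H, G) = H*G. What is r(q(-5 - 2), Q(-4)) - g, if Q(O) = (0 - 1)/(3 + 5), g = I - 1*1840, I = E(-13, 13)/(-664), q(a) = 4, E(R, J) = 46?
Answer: 610737/332 ≈ 1839.6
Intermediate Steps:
I = -23/332 (I = 46/(-664) = 46*(-1/664) = -23/332 ≈ -0.069277)
g = -610903/332 (g = -23/332 - 1*1840 = -23/332 - 1840 = -610903/332 ≈ -1840.1)
Q(O) = -1/8
r(H, G) = G*H
r(q(-5 - 2), Q(-4)) - g = -1/8*4 - 1*(-610903/332) = -1/2 + 610903/332 = 610737/332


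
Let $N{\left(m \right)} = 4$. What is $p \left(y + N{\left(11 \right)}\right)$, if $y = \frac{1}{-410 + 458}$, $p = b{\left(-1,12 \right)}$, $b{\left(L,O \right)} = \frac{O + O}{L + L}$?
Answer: $- \frac{193}{4} \approx -48.25$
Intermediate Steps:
$b{\left(L,O \right)} = \frac{O}{L}$ ($b{\left(L,O \right)} = \frac{2 O}{2 L} = 2 O \frac{1}{2 L} = \frac{O}{L}$)
$p = -12$ ($p = \frac{12}{-1} = 12 \left(-1\right) = -12$)
$y = \frac{1}{48} \approx 0.020833$
$p \left(y + N{\left(11 \right)}\right) = - 12 \left(\frac{1}{48} + 4\right) = \left(-12\right) \frac{193}{48} = - \frac{193}{4}$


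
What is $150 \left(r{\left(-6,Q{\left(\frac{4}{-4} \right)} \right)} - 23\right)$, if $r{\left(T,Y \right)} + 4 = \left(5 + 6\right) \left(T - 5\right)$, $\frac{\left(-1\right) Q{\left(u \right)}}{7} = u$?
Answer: $-22200$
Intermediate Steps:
$Q{\left(u \right)} = - 7 u$
$r{\left(T,Y \right)} = -59 + 11 T$ ($r{\left(T,Y \right)} = -4 + \left(5 + 6\right) \left(T - 5\right) = -4 + 11 \left(-5 + T\right) = -4 + \left(-55 + 11 T\right) = -59 + 11 T$)
$150 \left(r{\left(-6,Q{\left(\frac{4}{-4} \right)} \right)} - 23\right) = 150 \left(\left(-59 + 11 \left(-6\right)\right) - 23\right) = 150 \left(\left(-59 - 66\right) - 23\right) = 150 \left(-125 - 23\right) = 150 \left(-148\right) = -22200$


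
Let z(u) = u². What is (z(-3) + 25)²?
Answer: 1156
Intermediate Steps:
(z(-3) + 25)² = ((-3)² + 25)² = (9 + 25)² = 34² = 1156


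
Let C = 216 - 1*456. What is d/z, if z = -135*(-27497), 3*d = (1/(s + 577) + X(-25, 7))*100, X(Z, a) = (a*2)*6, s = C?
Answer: 566180/750585609 ≈ 0.00075432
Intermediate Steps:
C = -240 (C = 216 - 456 = -240)
s = -240
X(Z, a) = 12*a (X(Z, a) = (2*a)*6 = 12*a)
d = 2830900/1011 (d = ((1/(-240 + 577) + 12*7)*100)/3 = ((1/337 + 84)*100)/3 = ((28309/337)*100)/3 = (⅓)*(2830900/337) = 2830900/1011 ≈ 2800.1)
z = 3712095
d/z = (2830900/1011)/3712095 = (2830900/1011)*(1/3712095) = 566180/750585609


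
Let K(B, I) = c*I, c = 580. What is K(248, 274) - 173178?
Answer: -14258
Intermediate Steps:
K(B, I) = 580*I
K(248, 274) - 173178 = 580*274 - 173178 = 158920 - 173178 = -14258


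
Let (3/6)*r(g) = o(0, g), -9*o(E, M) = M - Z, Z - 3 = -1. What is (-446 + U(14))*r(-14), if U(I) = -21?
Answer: -14944/9 ≈ -1660.4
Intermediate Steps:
Z = 2 (Z = 3 - 1 = 2)
o(E, M) = 2/9 - M/9 (o(E, M) = -(M - 1*2)/9 = -(M - 2)/9 = -(-2 + M)/9 = 2/9 - M/9)
r(g) = 4/9 - 2*g/9 (r(g) = 2*(2/9 - g/9) = 4/9 - 2*g/9)
(-446 + U(14))*r(-14) = (-446 - 21)*(4/9 - 2/9*(-14)) = -467*(4/9 + 28/9) = -467*32/9 = -14944/9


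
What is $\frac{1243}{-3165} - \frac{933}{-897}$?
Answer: $\frac{612658}{946335} \approx 0.6474$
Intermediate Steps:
$\frac{1243}{-3165} - \frac{933}{-897} = 1243 \left(- \frac{1}{3165}\right) - - \frac{311}{299} = - \frac{1243}{3165} + \frac{311}{299} = \frac{612658}{946335}$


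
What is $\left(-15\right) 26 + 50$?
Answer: $-340$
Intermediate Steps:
$\left(-15\right) 26 + 50 = -390 + 50 = -340$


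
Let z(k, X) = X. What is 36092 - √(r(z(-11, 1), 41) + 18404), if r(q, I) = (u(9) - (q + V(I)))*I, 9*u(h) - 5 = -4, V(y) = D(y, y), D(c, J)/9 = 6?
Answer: 36092 - √145382/3 ≈ 35965.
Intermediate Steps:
D(c, J) = 54 (D(c, J) = 9*6 = 54)
V(y) = 54
u(h) = ⅑ (u(h) = 5/9 + (⅑)*(-4) = 5/9 - 4/9 = ⅑)
r(q, I) = I*(-485/9 - q) (r(q, I) = (⅑ - (q + 54))*I = (⅑ - (54 + q))*I = (⅑ + (-54 - q))*I = (-485/9 - q)*I = I*(-485/9 - q))
36092 - √(r(z(-11, 1), 41) + 18404) = 36092 - √(-⅑*41*(485 + 9*1) + 18404) = 36092 - √(-⅑*41*(485 + 9) + 18404) = 36092 - √(-⅑*41*494 + 18404) = 36092 - √(-20254/9 + 18404) = 36092 - √(145382/9) = 36092 - √145382/3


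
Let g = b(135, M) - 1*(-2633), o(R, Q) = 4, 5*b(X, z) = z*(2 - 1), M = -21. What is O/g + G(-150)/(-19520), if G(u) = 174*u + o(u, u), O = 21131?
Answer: 37584241/4008920 ≈ 9.3752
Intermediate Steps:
b(X, z) = z/5 (b(X, z) = (z*(2 - 1))/5 = (z*1)/5 = z/5)
G(u) = 4 + 174*u (G(u) = 174*u + 4 = 4 + 174*u)
g = 13144/5 (g = (⅕)*(-21) - 1*(-2633) = -21/5 + 2633 = 13144/5 ≈ 2628.8)
O/g + G(-150)/(-19520) = 21131/(13144/5) + (4 + 174*(-150))/(-19520) = 21131*(5/13144) + (4 - 26100)*(-1/19520) = 105655/13144 - 26096*(-1/19520) = 105655/13144 + 1631/1220 = 37584241/4008920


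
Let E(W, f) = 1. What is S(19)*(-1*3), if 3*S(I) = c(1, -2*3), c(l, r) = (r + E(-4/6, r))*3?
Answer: 15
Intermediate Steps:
c(l, r) = 3 + 3*r (c(l, r) = (r + 1)*3 = (1 + r)*3 = 3 + 3*r)
S(I) = -5 (S(I) = (3 + 3*(-2*3))/3 = (3 + 3*(-6))/3 = (3 - 18)/3 = (⅓)*(-15) = -5)
S(19)*(-1*3) = -(-5)*3 = -5*(-3) = 15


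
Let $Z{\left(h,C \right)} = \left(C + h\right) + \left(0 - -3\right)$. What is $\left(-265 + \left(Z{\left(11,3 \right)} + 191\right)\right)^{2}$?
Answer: $3249$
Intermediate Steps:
$Z{\left(h,C \right)} = 3 + C + h$ ($Z{\left(h,C \right)} = \left(C + h\right) + \left(0 + 3\right) = \left(C + h\right) + 3 = 3 + C + h$)
$\left(-265 + \left(Z{\left(11,3 \right)} + 191\right)\right)^{2} = \left(-265 + \left(\left(3 + 3 + 11\right) + 191\right)\right)^{2} = \left(-265 + \left(17 + 191\right)\right)^{2} = \left(-265 + 208\right)^{2} = \left(-57\right)^{2} = 3249$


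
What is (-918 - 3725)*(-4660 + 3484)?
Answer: 5460168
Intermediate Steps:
(-918 - 3725)*(-4660 + 3484) = -4643*(-1176) = 5460168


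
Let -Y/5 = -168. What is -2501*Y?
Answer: -2100840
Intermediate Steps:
Y = 840 (Y = -5*(-168) = 840)
-2501*Y = -2501*840 = -2100840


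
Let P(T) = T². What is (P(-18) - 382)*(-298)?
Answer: 17284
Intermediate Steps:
(P(-18) - 382)*(-298) = ((-18)² - 382)*(-298) = (324 - 382)*(-298) = -58*(-298) = 17284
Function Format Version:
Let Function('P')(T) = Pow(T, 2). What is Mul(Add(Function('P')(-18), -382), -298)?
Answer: 17284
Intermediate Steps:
Mul(Add(Function('P')(-18), -382), -298) = Mul(Add(Pow(-18, 2), -382), -298) = Mul(Add(324, -382), -298) = Mul(-58, -298) = 17284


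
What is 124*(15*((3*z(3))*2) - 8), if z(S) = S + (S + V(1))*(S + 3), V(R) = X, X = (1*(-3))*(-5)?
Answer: 1237768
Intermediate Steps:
X = 15 (X = -3*(-5) = 15)
V(R) = 15
z(S) = S + (3 + S)*(15 + S) (z(S) = S + (S + 15)*(S + 3) = S + (15 + S)*(3 + S) = S + (3 + S)*(15 + S))
124*(15*((3*z(3))*2) - 8) = 124*(15*((3*(45 + 3² + 19*3))*2) - 8) = 124*(15*((3*(45 + 9 + 57))*2) - 8) = 124*(15*((3*111)*2) - 8) = 124*(15*(333*2) - 8) = 124*(15*666 - 8) = 124*(9990 - 8) = 124*9982 = 1237768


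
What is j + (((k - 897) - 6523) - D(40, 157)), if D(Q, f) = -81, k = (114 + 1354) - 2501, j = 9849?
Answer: 1477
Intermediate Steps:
k = -1033 (k = 1468 - 2501 = -1033)
j + (((k - 897) - 6523) - D(40, 157)) = 9849 + (((-1033 - 897) - 6523) - 1*(-81)) = 9849 + ((-1930 - 6523) + 81) = 9849 + (-8453 + 81) = 9849 - 8372 = 1477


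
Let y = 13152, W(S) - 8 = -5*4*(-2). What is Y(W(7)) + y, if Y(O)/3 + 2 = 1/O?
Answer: 210337/16 ≈ 13146.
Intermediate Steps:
W(S) = 48 (W(S) = 8 - 5*4*(-2) = 8 - 20*(-2) = 8 + 40 = 48)
Y(O) = -6 + 3/O
Y(W(7)) + y = (-6 + 3/48) + 13152 = (-6 + 3*(1/48)) + 13152 = (-6 + 1/16) + 13152 = -95/16 + 13152 = 210337/16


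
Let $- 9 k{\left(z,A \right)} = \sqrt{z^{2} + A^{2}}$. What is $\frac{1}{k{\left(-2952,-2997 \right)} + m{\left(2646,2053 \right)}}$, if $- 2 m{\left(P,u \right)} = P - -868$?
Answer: $- \frac{1757}{2868576} + \frac{\sqrt{218473}}{2868576} \approx -0.00044956$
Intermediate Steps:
$m{\left(P,u \right)} = -434 - \frac{P}{2}$ ($m{\left(P,u \right)} = - \frac{P - -868}{2} = - \frac{P + 868}{2} = - \frac{868 + P}{2} = -434 - \frac{P}{2}$)
$k{\left(z,A \right)} = - \frac{\sqrt{A^{2} + z^{2}}}{9}$ ($k{\left(z,A \right)} = - \frac{\sqrt{z^{2} + A^{2}}}{9} = - \frac{\sqrt{A^{2} + z^{2}}}{9}$)
$\frac{1}{k{\left(-2952,-2997 \right)} + m{\left(2646,2053 \right)}} = \frac{1}{- \frac{\sqrt{\left(-2997\right)^{2} + \left(-2952\right)^{2}}}{9} - 1757} = \frac{1}{- \frac{\sqrt{8982009 + 8714304}}{9} - 1757} = \frac{1}{- \frac{\sqrt{17696313}}{9} - 1757} = \frac{1}{- \frac{9 \sqrt{218473}}{9} - 1757} = \frac{1}{- \sqrt{218473} - 1757} = \frac{1}{-1757 - \sqrt{218473}}$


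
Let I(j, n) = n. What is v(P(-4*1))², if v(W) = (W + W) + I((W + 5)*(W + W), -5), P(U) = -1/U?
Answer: 81/4 ≈ 20.250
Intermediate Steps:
v(W) = -5 + 2*W (v(W) = (W + W) - 5 = 2*W - 5 = -5 + 2*W)
v(P(-4*1))² = (-5 + 2*(-1/((-4*1))))² = (-5 + 2*(-1/(-4)))² = (-5 + 2*(-1*(-¼)))² = (-5 + 2*(¼))² = (-5 + ½)² = (-9/2)² = 81/4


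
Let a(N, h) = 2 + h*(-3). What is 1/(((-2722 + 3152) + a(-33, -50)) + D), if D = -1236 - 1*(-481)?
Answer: -1/173 ≈ -0.0057803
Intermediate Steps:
a(N, h) = 2 - 3*h
D = -755 (D = -1236 + 481 = -755)
1/(((-2722 + 3152) + a(-33, -50)) + D) = 1/(((-2722 + 3152) + (2 - 3*(-50))) - 755) = 1/((430 + (2 + 150)) - 755) = 1/((430 + 152) - 755) = 1/(582 - 755) = 1/(-173) = -1/173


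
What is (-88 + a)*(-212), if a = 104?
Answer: -3392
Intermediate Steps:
(-88 + a)*(-212) = (-88 + 104)*(-212) = 16*(-212) = -3392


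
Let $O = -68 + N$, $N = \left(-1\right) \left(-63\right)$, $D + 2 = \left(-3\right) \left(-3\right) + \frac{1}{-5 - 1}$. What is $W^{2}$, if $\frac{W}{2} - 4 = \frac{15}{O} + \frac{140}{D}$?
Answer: $\frac{3104644}{1681} \approx 1846.9$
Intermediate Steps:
$D = \frac{41}{6}$ ($D = -2 + \left(\left(-3\right) \left(-3\right) + \frac{1}{-5 - 1}\right) = -2 + \left(9 + \frac{1}{-6}\right) = -2 + \left(9 - \frac{1}{6}\right) = -2 + \frac{53}{6} = \frac{41}{6} \approx 6.8333$)
$N = 63$
$O = -5$ ($O = -68 + 63 = -5$)
$W = \frac{1762}{41}$ ($W = 8 + 2 \left(\frac{15}{-5} + \frac{140}{\frac{41}{6}}\right) = 8 + 2 \left(15 \left(- \frac{1}{5}\right) + 140 \cdot \frac{6}{41}\right) = 8 + 2 \left(-3 + \frac{840}{41}\right) = 8 + 2 \cdot \frac{717}{41} = 8 + \frac{1434}{41} = \frac{1762}{41} \approx 42.976$)
$W^{2} = \left(\frac{1762}{41}\right)^{2} = \frac{3104644}{1681}$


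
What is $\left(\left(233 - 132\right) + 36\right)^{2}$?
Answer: $18769$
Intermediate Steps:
$\left(\left(233 - 132\right) + 36\right)^{2} = \left(101 + 36\right)^{2} = 137^{2} = 18769$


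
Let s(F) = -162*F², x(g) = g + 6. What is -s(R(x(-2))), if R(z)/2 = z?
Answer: 10368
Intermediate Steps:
x(g) = 6 + g
R(z) = 2*z
-s(R(x(-2))) = -(-162)*(2*(6 - 2))² = -(-162)*(2*4)² = -(-162)*8² = -(-162)*64 = -1*(-10368) = 10368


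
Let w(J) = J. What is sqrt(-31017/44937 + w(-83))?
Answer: 2*I*sqrt(4694403621)/14979 ≈ 9.1482*I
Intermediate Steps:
sqrt(-31017/44937 + w(-83)) = sqrt(-31017/44937 - 83) = sqrt(-31017*1/44937 - 83) = sqrt(-10339/14979 - 83) = sqrt(-1253596/14979) = 2*I*sqrt(4694403621)/14979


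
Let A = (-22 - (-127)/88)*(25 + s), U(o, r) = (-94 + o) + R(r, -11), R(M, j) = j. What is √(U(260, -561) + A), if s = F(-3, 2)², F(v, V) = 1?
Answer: I*√183667/22 ≈ 19.48*I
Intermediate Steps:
U(o, r) = -105 + o (U(o, r) = (-94 + o) - 11 = -105 + o)
s = 1 (s = 1² = 1)
A = -23517/44 (A = (-22 - (-127)/88)*(25 + 1) = (-22 - (-127)/88)*26 = (-22 - 1*(-127/88))*26 = (-22 + 127/88)*26 = -1809/88*26 = -23517/44 ≈ -534.48)
√(U(260, -561) + A) = √((-105 + 260) - 23517/44) = √(155 - 23517/44) = √(-16697/44) = I*√183667/22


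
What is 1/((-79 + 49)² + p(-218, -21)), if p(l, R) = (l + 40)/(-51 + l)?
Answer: 269/242278 ≈ 0.0011103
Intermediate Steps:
p(l, R) = (40 + l)/(-51 + l)
1/((-79 + 49)² + p(-218, -21)) = 1/((-79 + 49)² + (40 - 218)/(-51 - 218)) = 1/((-30)² - 178/(-269)) = 1/(900 - 1/269*(-178)) = 1/(900 + 178/269) = 1/(242278/269) = 269/242278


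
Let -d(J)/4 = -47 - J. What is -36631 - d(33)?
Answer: -36951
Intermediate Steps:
d(J) = 188 + 4*J (d(J) = -4*(-47 - J) = 188 + 4*J)
-36631 - d(33) = -36631 - (188 + 4*33) = -36631 - (188 + 132) = -36631 - 1*320 = -36631 - 320 = -36951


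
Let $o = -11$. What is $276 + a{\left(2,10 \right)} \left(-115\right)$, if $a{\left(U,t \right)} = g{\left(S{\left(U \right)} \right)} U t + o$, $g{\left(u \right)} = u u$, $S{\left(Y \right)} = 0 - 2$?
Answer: $-7659$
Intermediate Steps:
$S{\left(Y \right)} = -2$
$g{\left(u \right)} = u^{2}$
$a{\left(U,t \right)} = -11 + 4 U t$ ($a{\left(U,t \right)} = \left(-2\right)^{2} U t - 11 = 4 U t - 11 = -11 + 4 U t$)
$276 + a{\left(2,10 \right)} \left(-115\right) = 276 + \left(-11 + 4 \cdot 2 \cdot 10\right) \left(-115\right) = 276 + \left(-11 + 80\right) \left(-115\right) = 276 + 69 \left(-115\right) = 276 - 7935 = -7659$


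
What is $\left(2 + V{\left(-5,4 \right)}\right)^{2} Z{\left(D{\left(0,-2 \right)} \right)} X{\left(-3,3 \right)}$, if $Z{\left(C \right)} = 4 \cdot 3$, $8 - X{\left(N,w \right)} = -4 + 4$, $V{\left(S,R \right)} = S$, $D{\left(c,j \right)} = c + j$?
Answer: $864$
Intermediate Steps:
$X{\left(N,w \right)} = 8$ ($X{\left(N,w \right)} = 8 - \left(-4 + 4\right) = 8 - 0 = 8 + 0 = 8$)
$Z{\left(C \right)} = 12$
$\left(2 + V{\left(-5,4 \right)}\right)^{2} Z{\left(D{\left(0,-2 \right)} \right)} X{\left(-3,3 \right)} = \left(2 - 5\right)^{2} \cdot 12 \cdot 8 = \left(-3\right)^{2} \cdot 12 \cdot 8 = 9 \cdot 12 \cdot 8 = 108 \cdot 8 = 864$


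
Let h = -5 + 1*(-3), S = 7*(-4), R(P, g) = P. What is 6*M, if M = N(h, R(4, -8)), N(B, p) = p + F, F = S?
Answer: -144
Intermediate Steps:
S = -28
F = -28
h = -8 (h = -5 - 3 = -8)
N(B, p) = -28 + p (N(B, p) = p - 28 = -28 + p)
M = -24 (M = -28 + 4 = -24)
6*M = 6*(-24) = -144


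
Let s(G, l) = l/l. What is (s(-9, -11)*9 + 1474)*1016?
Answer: 1506728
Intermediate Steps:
s(G, l) = 1
(s(-9, -11)*9 + 1474)*1016 = (1*9 + 1474)*1016 = (9 + 1474)*1016 = 1483*1016 = 1506728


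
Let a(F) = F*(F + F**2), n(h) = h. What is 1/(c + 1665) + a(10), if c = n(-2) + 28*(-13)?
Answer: 1428901/1299 ≈ 1100.0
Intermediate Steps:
c = -366 (c = -2 + 28*(-13) = -2 - 364 = -366)
1/(c + 1665) + a(10) = 1/(-366 + 1665) + 10**2*(1 + 10) = 1/1299 + 100*11 = 1/1299 + 1100 = 1428901/1299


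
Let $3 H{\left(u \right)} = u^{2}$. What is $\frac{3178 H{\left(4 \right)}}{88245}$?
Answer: $\frac{50848}{264735} \approx 0.19207$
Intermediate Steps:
$H{\left(u \right)} = \frac{u^{2}}{3}$
$\frac{3178 H{\left(4 \right)}}{88245} = \frac{3178 \frac{4^{2}}{3}}{88245} = 3178 \cdot \frac{1}{3} \cdot 16 \cdot \frac{1}{88245} = 3178 \cdot \frac{16}{3} \cdot \frac{1}{88245} = \frac{50848}{3} \cdot \frac{1}{88245} = \frac{50848}{264735}$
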